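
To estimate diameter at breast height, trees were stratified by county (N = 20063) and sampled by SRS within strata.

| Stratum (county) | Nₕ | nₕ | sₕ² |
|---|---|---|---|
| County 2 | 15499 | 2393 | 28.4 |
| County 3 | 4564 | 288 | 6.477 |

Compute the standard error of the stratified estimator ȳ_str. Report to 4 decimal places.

Var(ȳ_str) = Σₕ Wₕ²(1 − fₕ)sₕ²/nₕ with Wₕ = Nₕ/N, N = 20063.
County 2: Wₕ = 0.77251657; term = 0.77251657²·(1 − 0.15439706)·28.4/2393 = 0.0059890472.
County 3: Wₕ = 0.22748343; term = 0.22748343²·(1 − 0.06310254)·6.477/288 = 0.0010903677.
Sum = 0.0070794149.
SE = √(0.0070794149) = 0.0841.

0.0841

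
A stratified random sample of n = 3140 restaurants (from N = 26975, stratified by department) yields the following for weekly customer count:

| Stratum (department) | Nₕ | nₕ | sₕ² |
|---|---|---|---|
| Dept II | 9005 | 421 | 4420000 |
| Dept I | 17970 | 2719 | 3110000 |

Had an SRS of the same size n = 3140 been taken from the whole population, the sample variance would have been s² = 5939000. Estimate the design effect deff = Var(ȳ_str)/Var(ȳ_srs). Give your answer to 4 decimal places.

0.9251

Var(ȳ_str) = Σ Wₕ²(1−fₕ)sₕ²/nₕ with Wₕ = Nₕ/26975:
  Dept II: (9005/26975)²·(1−421/9005)·4420000/421 = 1115.2974
  Dept I: (17970/26975)²·(1−2719/17970)·3110000/2719 = 430.79899
  → Var(ȳ_str) = 1546.0964.
Var(ȳ_srs) = (1 − 3140/26975)·5939000/3140 = 1671.2345.
deff = 1546.0964 / 1671.2345 = 0.9251.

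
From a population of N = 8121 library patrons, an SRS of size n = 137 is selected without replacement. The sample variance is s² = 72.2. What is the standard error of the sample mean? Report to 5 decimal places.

Under SRS without replacement, Var(ȳ) = (1 − f)·s²/n with f = n/N = 137/8121 = 0.01686984.
Var(ȳ) = (1 − 0.01686984)·72.2/137 = 0.98313016·0.5270073 = 0.51811677.
SE(ȳ) = √(0.51811677) = 0.71980.

0.71980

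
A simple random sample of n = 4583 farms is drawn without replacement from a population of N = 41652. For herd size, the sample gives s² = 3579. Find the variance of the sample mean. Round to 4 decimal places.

0.6950

Under SRS without replacement, Var(ȳ) = (1 − f)·s²/n with f = n/N = 4583/41652 = 0.11003073.
Var(ȳ) = (1 − 0.11003073)·3579/4583 = 0.88996927·0.78092952 = 0.69500328.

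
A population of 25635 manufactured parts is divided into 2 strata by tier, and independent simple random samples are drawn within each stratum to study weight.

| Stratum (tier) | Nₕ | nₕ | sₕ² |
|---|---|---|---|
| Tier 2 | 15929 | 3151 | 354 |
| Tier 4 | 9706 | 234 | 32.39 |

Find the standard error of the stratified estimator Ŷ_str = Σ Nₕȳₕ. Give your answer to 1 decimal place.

5965.9

Var(Ŷ_str) = Σₕ Nₕ²(1 − fₕ)sₕ²/nₕ.
Tier 2: 15929²·(1 − 3151/15929)·354/3151 = 2.2866845 × 10^7.
Tier 4: 9706²·(1 − 234/9706)·32.39/234 = 1.2725565 × 10^7.
Sum = 3.559241 × 10^7.
SE = √(3.559241 × 10^7) = 5965.9.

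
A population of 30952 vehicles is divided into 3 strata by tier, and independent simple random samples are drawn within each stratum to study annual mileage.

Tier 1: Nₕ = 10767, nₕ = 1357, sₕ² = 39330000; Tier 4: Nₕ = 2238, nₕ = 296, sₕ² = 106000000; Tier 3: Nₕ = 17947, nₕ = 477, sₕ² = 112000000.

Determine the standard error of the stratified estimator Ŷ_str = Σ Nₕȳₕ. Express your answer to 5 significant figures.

Var(Ŷ_str) = Σₕ Nₕ²(1 − fₕ)sₕ²/nₕ.
Tier 1: 10767²·(1 − 1357/10767)·39330000/1357 = 2.9364894 × 10^12.
Tier 4: 2238²·(1 − 296/2238)·106000000/296 = 1.556408 × 10^12.
Tier 3: 17947²·(1 − 477/17947)·112000000/477 = 7.3618067 × 10^13.
Sum = 7.8110964 × 10^13.
SE = √(7.8110964 × 10^13) = 8.8380 × 10^6.

8.8380 × 10^6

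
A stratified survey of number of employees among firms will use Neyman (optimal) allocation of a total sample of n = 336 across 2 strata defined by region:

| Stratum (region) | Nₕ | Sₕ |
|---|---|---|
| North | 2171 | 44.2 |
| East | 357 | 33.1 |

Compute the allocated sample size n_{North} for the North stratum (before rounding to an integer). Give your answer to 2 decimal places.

Neyman allocation: nₕ = n·NₕSₕ / Σⱼ NⱼSⱼ.
Σ NⱼSⱼ = 2171·44.2 + 357·33.1 = 107774.9.
n_{North} = 336·2171·44.2 / 107774.9 = 299.16.

299.16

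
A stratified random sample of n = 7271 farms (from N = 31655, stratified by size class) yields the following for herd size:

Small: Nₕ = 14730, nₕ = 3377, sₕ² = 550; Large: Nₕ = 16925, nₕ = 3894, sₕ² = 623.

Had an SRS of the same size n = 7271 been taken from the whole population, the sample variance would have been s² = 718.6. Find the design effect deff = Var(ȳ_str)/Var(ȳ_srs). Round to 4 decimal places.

Var(ȳ_str) = Σ Wₕ²(1−fₕ)sₕ²/nₕ with Wₕ = Nₕ/31655:
  Small: (14730/31655)²·(1−3377/14730)·550/3377 = 0.027180684
  Large: (16925/31655)²·(1−3894/16925)·623/3894 = 0.03521388
  → Var(ȳ_str) = 0.062394564.
Var(ȳ_srs) = (1 − 7271/31655)·718.6/7271 = 0.076129977.
deff = 0.062394564 / 0.076129977 = 0.8196.

0.8196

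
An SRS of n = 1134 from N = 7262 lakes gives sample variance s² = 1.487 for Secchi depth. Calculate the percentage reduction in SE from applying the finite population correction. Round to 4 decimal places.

f = n/N = 1134/7262 = 0.15615533.
SE_no-fpc = √(s²/n) = 0.036211704; SE_fpc = √((1−f)s²/n) = 0.03326444.
Ratio = √(1−f) = 0.91861018. Reduction = 100·(1 − 0.91861018) = 8.1390%.

8.1390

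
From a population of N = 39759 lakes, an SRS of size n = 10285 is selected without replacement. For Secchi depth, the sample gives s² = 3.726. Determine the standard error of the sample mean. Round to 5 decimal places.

Under SRS without replacement, Var(ȳ) = (1 − f)·s²/n with f = n/N = 10285/39759 = 0.25868357.
Var(ȳ) = (1 − 0.25868357)·3.726/10285 = 0.74131643·3.6227516 × 10^-4 = 2.6856053 × 10^-4.
SE(ȳ) = √(2.6856053 × 10^-4) = 0.01639.

0.01639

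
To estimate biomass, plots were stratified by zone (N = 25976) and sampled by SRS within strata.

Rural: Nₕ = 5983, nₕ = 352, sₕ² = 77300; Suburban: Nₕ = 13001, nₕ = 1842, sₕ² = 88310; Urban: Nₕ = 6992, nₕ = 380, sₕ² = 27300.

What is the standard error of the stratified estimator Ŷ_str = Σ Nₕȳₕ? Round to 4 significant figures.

Var(Ŷ_str) = Σₕ Nₕ²(1 − fₕ)sₕ²/nₕ.
Rural: 5983²·(1 − 352/5983)·77300/352 = 7.3984605 × 10^9.
Suburban: 13001²·(1 − 1842/13001)·88310/1842 = 6.9554029 × 10^9.
Urban: 6992²·(1 − 380/6992)·27300/380 = 3.3213398 × 10^9.
Sum = 1.7675203 × 10^10.
SE = √(1.7675203 × 10^10) = 132900.

132900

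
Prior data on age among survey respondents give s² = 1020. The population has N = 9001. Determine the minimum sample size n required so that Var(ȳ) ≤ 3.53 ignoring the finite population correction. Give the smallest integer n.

Without fpc, n₀ = s²/D = 1020/3.53 = 288.9518.
Rounding up, n = 289.

289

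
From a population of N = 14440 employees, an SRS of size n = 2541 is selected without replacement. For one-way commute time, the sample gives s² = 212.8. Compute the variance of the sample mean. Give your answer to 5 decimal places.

Under SRS without replacement, Var(ȳ) = (1 − f)·s²/n with f = n/N = 2541/14440 = 0.17596953.
Var(ȳ) = (1 − 0.17596953)·212.8/2541 = 0.82403047·0.083746556 = 0.069009714.

0.06901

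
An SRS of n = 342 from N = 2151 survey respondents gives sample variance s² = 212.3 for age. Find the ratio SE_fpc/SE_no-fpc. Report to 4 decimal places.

0.9171

f = n/N = 342/2151 = 0.15899582.
SE_no-fpc = √(s²/n) = 0.78788339; SE_fpc = √((1−f)s²/n) = 0.72253855.
Ratio = √(1−f) = 0.91706280.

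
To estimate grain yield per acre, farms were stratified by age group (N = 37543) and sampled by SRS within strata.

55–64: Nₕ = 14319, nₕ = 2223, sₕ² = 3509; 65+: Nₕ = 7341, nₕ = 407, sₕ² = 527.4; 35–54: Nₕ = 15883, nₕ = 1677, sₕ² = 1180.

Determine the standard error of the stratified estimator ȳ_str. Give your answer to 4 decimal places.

0.5945

Var(ȳ_str) = Σₕ Wₕ²(1 − fₕ)sₕ²/nₕ with Wₕ = Nₕ/N, N = 37543.
55–64: Wₕ = 0.38140266; term = 0.38140266²·(1 − 0.15524827)·3509/2223 = 0.19397262.
65+: Wₕ = 0.19553579; term = 0.19553579²·(1 − 0.05544204)·527.4/407 = 0.04679795.
35–54: Wₕ = 0.42306156; term = 0.42306156²·(1 − 0.10558459)·1180/1677 = 0.1126407.
Sum = 0.35341127.
SE = √(0.35341127) = 0.5945.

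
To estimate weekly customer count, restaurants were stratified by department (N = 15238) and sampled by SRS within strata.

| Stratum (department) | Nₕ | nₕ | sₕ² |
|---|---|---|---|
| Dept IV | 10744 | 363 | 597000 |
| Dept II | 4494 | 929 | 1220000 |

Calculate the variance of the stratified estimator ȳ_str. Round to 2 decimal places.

880.59

Var(ȳ_str) = Σₕ Wₕ²(1 − fₕ)sₕ²/nₕ with Wₕ = Nₕ/N, N = 15238.
Dept IV: Wₕ = 0.70507941; term = 0.70507941²·(1 − 0.03378630)·597000/363 = 789.98157.
Dept II: Wₕ = 0.29492059; term = 0.29492059²·(1 − 0.20672007)·1220000/929 = 90.61097.
Sum = 880.59254.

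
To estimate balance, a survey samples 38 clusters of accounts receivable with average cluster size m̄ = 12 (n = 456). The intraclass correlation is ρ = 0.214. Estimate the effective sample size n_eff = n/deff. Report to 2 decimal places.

135.96

deff = 1 + (12 − 1)·0.214 = 1 + 2.354 = 3.354.
n_eff = 456 / 3.354 = 135.96.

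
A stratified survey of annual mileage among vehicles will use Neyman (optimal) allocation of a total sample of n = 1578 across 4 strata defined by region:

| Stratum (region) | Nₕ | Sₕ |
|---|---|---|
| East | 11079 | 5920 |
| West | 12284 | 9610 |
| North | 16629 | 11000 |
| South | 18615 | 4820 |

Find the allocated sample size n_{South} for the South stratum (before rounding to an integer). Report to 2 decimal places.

Neyman allocation: nₕ = n·NₕSₕ / Σⱼ NⱼSⱼ.
Σ NⱼSⱼ = 11079·5920 + 12284·9610 + 16629·11000 + 18615·4820 = 4.5628022 × 10^8.
n_{South} = 1578·18615·4820 / (4.5628022 × 10^8) = 310.30.

310.30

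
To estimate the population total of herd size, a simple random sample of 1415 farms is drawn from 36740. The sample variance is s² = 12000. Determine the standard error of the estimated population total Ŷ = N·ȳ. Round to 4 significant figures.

104900

Var(Ŷ) = N²·Var(ȳ) = N²·(1 − n/N)·s²/n.
f = 1415/36740 = 0.03851388; Var(ȳ) = 0.96148612·12000/1415 = 8.1539459.
Var(Ŷ) = 36740² · 8.1539459 = 1.1006421 × 10^10.
SE(Ŷ) = √(1.1006421 × 10^10) = 104900.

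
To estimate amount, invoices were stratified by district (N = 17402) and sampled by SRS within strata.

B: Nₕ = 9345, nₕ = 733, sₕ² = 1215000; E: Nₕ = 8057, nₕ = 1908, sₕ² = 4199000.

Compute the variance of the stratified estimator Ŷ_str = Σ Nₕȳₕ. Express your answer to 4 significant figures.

Var(Ŷ_str) = Σₕ Nₕ²(1 − fₕ)sₕ²/nₕ.
B: 9345²·(1 − 733/9345)·1215000/733 = 1.3339994 × 10^11.
E: 8057²·(1 − 1908/8057)·4199000/1908 = 1.0902984 × 10^11.
Sum = 2.4242978 × 10^11.

2.424 × 10^11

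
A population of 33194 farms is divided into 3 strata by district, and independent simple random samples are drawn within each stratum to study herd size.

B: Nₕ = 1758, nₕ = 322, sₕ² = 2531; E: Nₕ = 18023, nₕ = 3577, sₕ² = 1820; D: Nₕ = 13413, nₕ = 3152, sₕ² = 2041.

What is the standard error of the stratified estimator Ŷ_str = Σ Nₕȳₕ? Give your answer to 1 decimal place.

15538.2

Var(Ŷ_str) = Σₕ Nₕ²(1 − fₕ)sₕ²/nₕ.
B: 1758²·(1 − 322/1758)·2531/322 = 1.9843103 × 10^7.
E: 18023²·(1 − 3577/18023)·1820/3577 = 1.3247293 × 10^8.
D: 13413²·(1 − 3152/13413)·2041/3152 = 8.9119432 × 10^7.
Sum = 2.4143547 × 10^8.
SE = √(2.4143547 × 10^8) = 15538.2.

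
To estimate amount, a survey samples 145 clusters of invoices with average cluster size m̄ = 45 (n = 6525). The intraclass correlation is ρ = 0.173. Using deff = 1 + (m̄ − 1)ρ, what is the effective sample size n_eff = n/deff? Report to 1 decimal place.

deff = 1 + (45 − 1)·0.173 = 1 + 7.612 = 8.612.
n_eff = 6525 / 8.612 = 757.7.

757.7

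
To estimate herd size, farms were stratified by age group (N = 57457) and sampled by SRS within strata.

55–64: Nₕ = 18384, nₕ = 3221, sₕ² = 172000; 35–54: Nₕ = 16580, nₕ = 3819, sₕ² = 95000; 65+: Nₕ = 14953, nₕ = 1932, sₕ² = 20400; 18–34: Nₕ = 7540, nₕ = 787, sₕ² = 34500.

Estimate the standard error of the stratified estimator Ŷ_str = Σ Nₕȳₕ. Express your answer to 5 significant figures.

Var(Ŷ_str) = Σₕ Nₕ²(1 − fₕ)sₕ²/nₕ.
55–64: 18384²·(1 − 3221/18384)·172000/3221 = 1.4885481 × 10^10.
35–54: 16580²·(1 − 3819/16580)·95000/3819 = 5.2631189 × 10^9.
65+: 14953²·(1 − 1932/14953)·20400/1932 = 2.0558703 × 10^9.
18–34: 7540²·(1 − 787/7540)·34500/787 = 2.2320939 × 10^9.
Sum = 2.4436564 × 10^10.
SE = √(2.4436564 × 10^10) = 156320.

156320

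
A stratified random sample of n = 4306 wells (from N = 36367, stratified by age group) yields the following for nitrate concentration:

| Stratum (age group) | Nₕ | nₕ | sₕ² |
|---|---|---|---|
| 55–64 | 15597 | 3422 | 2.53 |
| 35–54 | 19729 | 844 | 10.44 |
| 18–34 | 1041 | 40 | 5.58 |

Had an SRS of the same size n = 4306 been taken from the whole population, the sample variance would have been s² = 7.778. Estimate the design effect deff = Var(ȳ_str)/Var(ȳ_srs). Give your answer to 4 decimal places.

2.3240

Var(ȳ_str) = Σ Wₕ²(1−fₕ)sₕ²/nₕ with Wₕ = Nₕ/36367:
  55–64: (15597/36367)²·(1−3422/15597)·2.53/3422 = 1.0615381 × 10^-4
  35–54: (19729/36367)²·(1−844/19729)·10.44/844 = 0.0034846981
  18–34: (1041/36367)²·(1−40/1041)·5.58/40 = 1.0991173 × 10^-4
  → Var(ȳ_str) = 0.0037007636.
Var(ȳ_srs) = (1 − 4306/36367)·7.778/4306 = 0.0015924416.
deff = 0.0037007636 / 0.0015924416 = 2.3240.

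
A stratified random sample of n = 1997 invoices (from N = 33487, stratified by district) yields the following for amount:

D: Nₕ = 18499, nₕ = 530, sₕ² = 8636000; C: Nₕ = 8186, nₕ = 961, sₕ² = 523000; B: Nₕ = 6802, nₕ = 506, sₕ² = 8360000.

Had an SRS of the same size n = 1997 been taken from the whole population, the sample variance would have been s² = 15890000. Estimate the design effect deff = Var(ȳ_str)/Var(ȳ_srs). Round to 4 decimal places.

Var(ȳ_str) = Σ Wₕ²(1−fₕ)sₕ²/nₕ with Wₕ = Nₕ/33487:
  D: (18499/33487)²·(1−530/18499)·8636000/530 = 4830.1035
  C: (8186/33487)²·(1−961/8186)·523000/961 = 28.703537
  B: (6802/33487)²·(1−506/6802)·8360000/506 = 630.96406
  → Var(ȳ_str) = 5489.7711.
Var(ȳ_srs) = (1 − 1997/33487)·15890000/1997 = 7482.4229.
deff = 5489.7711 / 7482.4229 = 0.7337.

0.7337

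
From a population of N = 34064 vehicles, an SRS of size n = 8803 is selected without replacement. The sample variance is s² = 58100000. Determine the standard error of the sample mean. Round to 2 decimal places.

69.96

Under SRS without replacement, Var(ȳ) = (1 − f)·s²/n with f = n/N = 8803/34064 = 0.25842532.
Var(ȳ) = (1 − 0.25842532)·58100000/8803 = 0.74157468·6600.0227 = 4894.4098.
SE(ȳ) = √(4894.4098) = 69.96.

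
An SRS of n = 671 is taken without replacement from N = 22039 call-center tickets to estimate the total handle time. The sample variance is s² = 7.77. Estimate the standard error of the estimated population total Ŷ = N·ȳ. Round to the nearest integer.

2335

Var(Ŷ) = N²·Var(ȳ) = N²·(1 − n/N)·s²/n.
f = 671/22039 = 0.03044603; Var(ȳ) = 0.96955397·7.77/671 = 0.011227175.
Var(Ŷ) = 22039² · 0.011227175 = 5.4532356 × 10^6.
SE(Ŷ) = √(5.4532356 × 10^6) = 2335.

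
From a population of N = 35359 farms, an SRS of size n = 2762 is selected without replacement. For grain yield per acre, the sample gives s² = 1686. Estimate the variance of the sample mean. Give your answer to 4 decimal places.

0.5627

Under SRS without replacement, Var(ȳ) = (1 − f)·s²/n with f = n/N = 2762/35359 = 0.07811307.
Var(ȳ) = (1 − 0.07811307)·1686/2762 = 0.92188693·0.61042723 = 0.56274488.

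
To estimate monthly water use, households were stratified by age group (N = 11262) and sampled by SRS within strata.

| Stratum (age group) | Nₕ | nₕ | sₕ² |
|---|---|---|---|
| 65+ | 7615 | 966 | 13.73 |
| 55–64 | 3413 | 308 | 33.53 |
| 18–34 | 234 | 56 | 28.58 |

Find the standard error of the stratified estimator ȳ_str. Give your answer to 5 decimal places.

0.12222

Var(ȳ_str) = Σₕ Wₕ²(1 − fₕ)sₕ²/nₕ with Wₕ = Nₕ/N, N = 11262.
65+: Wₕ = 0.67616764; term = 0.67616764²·(1 − 0.12685489)·13.73/966 = 0.0056739905.
55–64: Wₕ = 0.30305452; term = 0.30305452²·(1 − 0.09024319)·33.53/308 = 0.0090959839.
18–34: Wₕ = 0.02077784; term = 0.02077784²·(1 − 0.23931624)·28.58/56 = 1.6760193 × 10^-4.
Sum = 0.014937576.
SE = √(0.014937576) = 0.12222.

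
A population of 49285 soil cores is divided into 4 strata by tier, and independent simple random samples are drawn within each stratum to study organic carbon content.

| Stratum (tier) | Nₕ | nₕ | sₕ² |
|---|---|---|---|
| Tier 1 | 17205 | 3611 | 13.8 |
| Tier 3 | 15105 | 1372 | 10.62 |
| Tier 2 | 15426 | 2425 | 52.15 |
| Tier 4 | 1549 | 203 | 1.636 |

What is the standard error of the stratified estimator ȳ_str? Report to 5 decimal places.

Var(ȳ_str) = Σₕ Wₕ²(1 − fₕ)sₕ²/nₕ with Wₕ = Nₕ/N, N = 49285.
Tier 1: Wₕ = 0.34909202; term = 0.34909202²·(1 − 0.20988085)·13.8/3611 = 3.6797983 × 10^-4.
Tier 3: Wₕ = 0.30648270; term = 0.30648270²·(1 − 0.09083085)·10.62/1372 = 6.6103892 × 10^-4.
Tier 2: Wₕ = 0.31299584; term = 0.31299584²·(1 − 0.15720213)·52.15/2425 = 0.0017755918.
Tier 4: Wₕ = 0.03142944; term = 0.03142944²·(1 − 0.13105229)·1.636/203 = 6.9175804 × 10^-6.
Sum = 0.0028115281.
SE = √(0.0028115281) = 0.05302.

0.05302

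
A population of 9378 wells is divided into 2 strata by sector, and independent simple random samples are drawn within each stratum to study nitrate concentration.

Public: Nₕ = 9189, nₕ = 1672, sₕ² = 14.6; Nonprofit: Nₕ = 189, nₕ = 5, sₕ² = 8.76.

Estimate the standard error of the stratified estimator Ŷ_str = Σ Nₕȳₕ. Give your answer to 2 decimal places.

Var(Ŷ_str) = Σₕ Nₕ²(1 − fₕ)sₕ²/nₕ.
Public: 9189²·(1 − 1672/9189)·14.6/1672 = 603155.63.
Nonprofit: 189²·(1 − 5/189)·8.76/5 = 60927.552.
Sum = 664083.18.
SE = √(664083.18) = 814.91.

814.91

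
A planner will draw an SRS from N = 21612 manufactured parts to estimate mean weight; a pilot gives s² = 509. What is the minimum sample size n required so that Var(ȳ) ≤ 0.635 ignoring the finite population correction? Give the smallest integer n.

802

Without fpc, n₀ = s²/D = 509/0.635 = 801.5748.
Rounding up, n = 802.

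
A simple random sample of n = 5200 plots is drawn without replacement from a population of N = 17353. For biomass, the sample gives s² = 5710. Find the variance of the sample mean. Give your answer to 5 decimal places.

0.76903

Under SRS without replacement, Var(ȳ) = (1 − f)·s²/n with f = n/N = 5200/17353 = 0.29966000.
Var(ȳ) = (1 − 0.29966000)·5710/5200 = 0.70034000·1.0980769 = 0.76902719.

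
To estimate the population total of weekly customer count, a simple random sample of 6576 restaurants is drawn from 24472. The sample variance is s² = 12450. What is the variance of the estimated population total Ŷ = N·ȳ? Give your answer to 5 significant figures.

8.2915 × 10^8

Var(Ŷ) = N²·Var(ȳ) = N²·(1 − n/N)·s²/n.
f = 6576/24472 = 0.26871527; Var(ȳ) = 0.73128473·12450/6576 = 1.3845035.
Var(Ŷ) = 24472² · 1.3845035 = 8.2914977 × 10^8.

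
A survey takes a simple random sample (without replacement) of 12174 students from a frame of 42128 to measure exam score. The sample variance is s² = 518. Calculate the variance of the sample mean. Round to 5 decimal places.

Under SRS without replacement, Var(ȳ) = (1 − f)·s²/n with f = n/N = 12174/42128 = 0.28897645.
Var(ȳ) = (1 − 0.28897645)·518/12174 = 0.71102355·0.042549696 = 0.030253836.

0.03025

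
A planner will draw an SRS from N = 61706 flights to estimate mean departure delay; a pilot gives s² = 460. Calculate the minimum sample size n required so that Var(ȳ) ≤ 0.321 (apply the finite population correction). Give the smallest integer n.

Without fpc, n₀ = s²/D = 460/0.321 = 1433.0218.
With fpc, (1 − n/N)·s²/n ≤ D requires n ≥ n₀/(1 + n₀/N) = 1433.0218/(1 + 1433.0218/61706) = 1400.4975.
Rounding up, n = 1401.

1401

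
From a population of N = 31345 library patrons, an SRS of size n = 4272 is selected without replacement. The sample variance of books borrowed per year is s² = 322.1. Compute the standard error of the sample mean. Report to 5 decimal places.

0.25519

Under SRS without replacement, Var(ȳ) = (1 − f)·s²/n with f = n/N = 4272/31345 = 0.13628968.
Var(ȳ) = (1 − 0.13628968)·322.1/4272 = 0.86371032·0.07539794 = 0.065121979.
SE(ȳ) = √(0.065121979) = 0.25519.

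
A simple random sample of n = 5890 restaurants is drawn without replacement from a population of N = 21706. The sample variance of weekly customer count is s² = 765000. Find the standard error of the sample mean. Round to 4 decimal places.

9.7282

Under SRS without replacement, Var(ȳ) = (1 − f)·s²/n with f = n/N = 5890/21706 = 0.27135354.
Var(ȳ) = (1 − 0.27135354)·765000/5890 = 0.72864646·129.88115 = 94.637443.
SE(ȳ) = √(94.637443) = 9.7282.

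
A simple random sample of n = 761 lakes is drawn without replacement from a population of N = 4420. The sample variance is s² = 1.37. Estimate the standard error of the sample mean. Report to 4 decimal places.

Under SRS without replacement, Var(ȳ) = (1 − f)·s²/n with f = n/N = 761/4420 = 0.17217195.
Var(ȳ) = (1 − 0.17217195)·1.37/761 = 0.82782805·0.0018002628 = 0.0014903081.
SE(ȳ) = √(0.0014903081) = 0.0386.

0.0386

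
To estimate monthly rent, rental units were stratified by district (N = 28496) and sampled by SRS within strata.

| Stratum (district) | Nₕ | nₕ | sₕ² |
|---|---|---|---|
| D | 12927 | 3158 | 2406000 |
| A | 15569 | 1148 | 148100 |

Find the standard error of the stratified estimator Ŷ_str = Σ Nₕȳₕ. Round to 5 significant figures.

Var(Ŷ_str) = Σₕ Nₕ²(1 − fₕ)sₕ²/nₕ.
D: 12927²·(1 − 3158/12927)·2406000/3158 = 9.6212468 × 10^10.
A: 15569²·(1 − 1148/15569)·148100/1148 = 2.8964715 × 10^10.
Sum = 1.2517718 × 10^11.
SE = √(1.2517718 × 10^11) = 353800.

353800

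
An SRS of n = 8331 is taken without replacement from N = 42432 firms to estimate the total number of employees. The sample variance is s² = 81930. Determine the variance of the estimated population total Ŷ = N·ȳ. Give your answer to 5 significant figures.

Var(Ŷ) = N²·Var(ȳ) = N²·(1 − n/N)·s²/n.
f = 8331/42432 = 0.19633767; Var(ȳ) = 0.80366233·81930/8331 = 7.9034995.
Var(Ŷ) = 42432² · 7.9034995 = 1.423005 × 10^10.

1.4230 × 10^10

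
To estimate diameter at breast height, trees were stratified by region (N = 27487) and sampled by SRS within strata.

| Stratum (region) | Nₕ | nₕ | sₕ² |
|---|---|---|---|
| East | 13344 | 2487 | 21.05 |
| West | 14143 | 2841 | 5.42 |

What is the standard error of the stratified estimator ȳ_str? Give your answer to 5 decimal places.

0.04502

Var(ȳ_str) = Σₕ Wₕ²(1 − fₕ)sₕ²/nₕ with Wₕ = Nₕ/N, N = 27487.
East: Wₕ = 0.48546586; term = 0.48546586²·(1 − 0.18637590)·21.05/2487 = 0.0016229962.
West: Wₕ = 0.51453414; term = 0.51453414²·(1 − 0.20087676)·5.42/2841 = 4.0361771 × 10^-4.
Sum = 0.0020266139.
SE = √(0.0020266139) = 0.04502.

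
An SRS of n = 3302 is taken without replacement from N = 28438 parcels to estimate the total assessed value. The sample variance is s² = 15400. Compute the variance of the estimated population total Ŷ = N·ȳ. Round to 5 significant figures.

3.3338 × 10^9

Var(Ŷ) = N²·Var(ȳ) = N²·(1 − n/N)·s²/n.
f = 3302/28438 = 0.11611224; Var(ȳ) = 0.88388776·15400/3302 = 4.1223112.
Var(Ŷ) = 28438² · 4.1223112 = 3.3337949 × 10^9.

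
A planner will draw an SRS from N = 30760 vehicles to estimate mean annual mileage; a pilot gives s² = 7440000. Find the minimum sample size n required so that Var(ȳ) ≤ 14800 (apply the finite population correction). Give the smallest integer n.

Without fpc, n₀ = s²/D = 7440000/14800 = 502.7027.
With fpc, (1 − n/N)·s²/n ≤ D requires n ≥ n₀/(1 + n₀/N) = 502.7027/(1 + 502.7027/30760) = 494.6193.
Rounding up, n = 495.

495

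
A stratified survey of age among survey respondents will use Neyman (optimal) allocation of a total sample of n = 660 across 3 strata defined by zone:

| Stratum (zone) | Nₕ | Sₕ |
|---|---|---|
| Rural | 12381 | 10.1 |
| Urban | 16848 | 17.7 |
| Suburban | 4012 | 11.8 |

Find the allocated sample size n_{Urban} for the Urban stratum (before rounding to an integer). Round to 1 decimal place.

Neyman allocation: nₕ = n·NₕSₕ / Σⱼ NⱼSⱼ.
Σ NⱼSⱼ = 12381·10.1 + 16848·17.7 + 4012·11.8 = 470599.3.
n_{Urban} = 660·16848·17.7 / 470599.3 = 418.2.

418.2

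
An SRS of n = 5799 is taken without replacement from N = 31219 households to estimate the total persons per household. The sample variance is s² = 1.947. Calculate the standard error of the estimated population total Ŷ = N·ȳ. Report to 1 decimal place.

Var(Ŷ) = N²·Var(ȳ) = N²·(1 − n/N)·s²/n.
f = 5799/31219 = 0.18575227; Var(ȳ) = 0.81424773·1.947/5799 = 2.7338168 × 10^-4.
Var(Ŷ) = 31219² · (2.7338168 × 10^-4) = 266444.88.
SE(Ŷ) = √(266444.88) = 516.2.

516.2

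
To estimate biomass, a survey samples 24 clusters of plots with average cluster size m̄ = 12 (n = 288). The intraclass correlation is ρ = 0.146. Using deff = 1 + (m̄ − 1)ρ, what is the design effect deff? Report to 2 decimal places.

2.61

deff = 1 + (12 − 1)·0.146 = 1 + 1.606 = 2.606.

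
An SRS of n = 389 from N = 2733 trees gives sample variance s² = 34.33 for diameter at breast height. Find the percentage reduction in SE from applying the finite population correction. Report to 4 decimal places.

f = n/N = 389/2733 = 0.14233443.
SE_no-fpc = √(s²/n) = 0.29707226; SE_fpc = √((1−f)s²/n) = 0.27511932.
Ratio = √(1−f) = 0.92610235. Reduction = 100·(1 − 0.92610235) = 7.3898%.

7.3898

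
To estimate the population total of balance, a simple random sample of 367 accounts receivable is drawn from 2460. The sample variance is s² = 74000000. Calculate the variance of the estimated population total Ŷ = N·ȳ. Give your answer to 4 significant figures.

Var(Ŷ) = N²·Var(ȳ) = N²·(1 − n/N)·s²/n.
f = 367/2460 = 0.14918699; Var(ȳ) = 0.85081301·74000000/367 = 171553.58.
Var(Ŷ) = 2460² · 171553.58 = 1.0381736 × 10^12.

1.038 × 10^12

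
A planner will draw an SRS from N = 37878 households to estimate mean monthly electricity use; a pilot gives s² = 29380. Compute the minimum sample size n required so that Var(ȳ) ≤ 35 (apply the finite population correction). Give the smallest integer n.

Without fpc, n₀ = s²/D = 29380/35 = 839.4286.
With fpc, (1 − n/N)·s²/n ≤ D requires n ≥ n₀/(1 + n₀/N) = 839.4286/(1 + 839.4286/37878) = 821.2290.
Rounding up, n = 822.

822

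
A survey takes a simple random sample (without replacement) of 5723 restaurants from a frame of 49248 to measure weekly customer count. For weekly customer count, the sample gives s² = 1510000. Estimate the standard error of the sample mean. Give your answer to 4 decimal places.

Under SRS without replacement, Var(ȳ) = (1 − f)·s²/n with f = n/N = 5723/49248 = 0.11620776.
Var(ȳ) = (1 − 0.11620776)·1510000/5723 = 0.88379224·263.84763 = 233.18649.
SE(ȳ) = √(233.18649) = 15.2704.

15.2704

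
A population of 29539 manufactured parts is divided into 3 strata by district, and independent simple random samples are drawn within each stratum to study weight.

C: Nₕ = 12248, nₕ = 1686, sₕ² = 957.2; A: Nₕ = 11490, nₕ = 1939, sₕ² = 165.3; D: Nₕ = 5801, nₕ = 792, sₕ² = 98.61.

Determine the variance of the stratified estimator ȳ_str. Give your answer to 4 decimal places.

Var(ȳ_str) = Σₕ Wₕ²(1 − fₕ)sₕ²/nₕ with Wₕ = Nₕ/N, N = 29539.
C: Wₕ = 0.41463827; term = 0.41463827²·(1 − 0.13765513)·957.2/1686 = 0.084171464.
A: Wₕ = 0.38897728; term = 0.38897728²·(1 − 0.16875544)·165.3/1939 = 0.010721915.
D: Wₕ = 0.19638444; term = 0.19638444²·(1 − 0.13652818)·98.61/792 = 0.0041462749.
Sum = 0.099039654.

0.0990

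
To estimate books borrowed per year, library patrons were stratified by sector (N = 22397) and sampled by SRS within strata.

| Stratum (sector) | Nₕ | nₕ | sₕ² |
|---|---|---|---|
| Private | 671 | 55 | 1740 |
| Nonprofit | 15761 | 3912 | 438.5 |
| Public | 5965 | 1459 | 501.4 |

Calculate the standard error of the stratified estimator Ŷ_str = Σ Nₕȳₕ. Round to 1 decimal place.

6576.2

Var(Ŷ_str) = Σₕ Nₕ²(1 − fₕ)sₕ²/nₕ.
Private: 671²·(1 − 55/671)·1740/55 = 1.3076448 × 10^7.
Nonprofit: 15761²·(1 − 3912/15761)·438.5/3912 = 2.0933229 × 10^7.
Public: 5965²·(1 − 1459/5965)·501.4/1459 = 9.2369942 × 10^6.
Sum = 4.3246671 × 10^7.
SE = √(4.3246671 × 10^7) = 6576.2.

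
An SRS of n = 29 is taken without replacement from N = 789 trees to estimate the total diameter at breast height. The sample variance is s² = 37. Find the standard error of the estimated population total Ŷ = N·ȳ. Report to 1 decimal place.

874.7

Var(Ŷ) = N²·Var(ȳ) = N²·(1 − n/N)·s²/n.
f = 29/789 = 0.03675539; Var(ȳ) = 0.96324461·37/29 = 1.2289673.
Var(Ŷ) = 789² · 1.2289673 = 765057.95.
SE(Ŷ) = √(765057.95) = 874.7.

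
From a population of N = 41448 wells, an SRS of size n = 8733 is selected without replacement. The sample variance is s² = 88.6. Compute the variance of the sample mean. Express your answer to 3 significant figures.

0.00801

Under SRS without replacement, Var(ȳ) = (1 − f)·s²/n with f = n/N = 8733/41448 = 0.21069774.
Var(ȳ) = (1 − 0.21069774)·88.6/8733 = 0.78930226·0.010145425 = 0.0080078072.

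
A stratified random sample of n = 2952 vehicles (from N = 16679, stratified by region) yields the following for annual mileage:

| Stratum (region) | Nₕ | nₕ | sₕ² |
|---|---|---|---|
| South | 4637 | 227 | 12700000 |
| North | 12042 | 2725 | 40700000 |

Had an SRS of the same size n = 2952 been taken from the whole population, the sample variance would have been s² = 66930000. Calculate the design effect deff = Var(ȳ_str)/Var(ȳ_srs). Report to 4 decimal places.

0.5432

Var(ȳ_str) = Σ Wₕ²(1−fₕ)sₕ²/nₕ with Wₕ = Nₕ/16679:
  South: (4637/16679)²·(1−227/4637)·12700000/227 = 4112.5722
  North: (12042/16679)²·(1−2725/12042)·40700000/2725 = 6023.6899
  → Var(ȳ_str) = 10136.262.
Var(ȳ_srs) = (1 − 2952/16679)·66930000/2952 = 18659.934.
deff = 10136.262 / 18659.934 = 0.5432.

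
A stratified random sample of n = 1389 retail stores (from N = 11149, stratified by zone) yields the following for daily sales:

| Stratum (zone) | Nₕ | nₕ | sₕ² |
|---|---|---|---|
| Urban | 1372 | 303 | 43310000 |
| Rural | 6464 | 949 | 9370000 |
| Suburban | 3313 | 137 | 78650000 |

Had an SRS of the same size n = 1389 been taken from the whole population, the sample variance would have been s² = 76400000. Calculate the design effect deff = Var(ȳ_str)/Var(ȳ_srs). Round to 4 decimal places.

Var(ȳ_str) = Σ Wₕ²(1−fₕ)sₕ²/nₕ with Wₕ = Nₕ/11149:
  Urban: (1372/11149)²·(1−303/1372)·43310000/303 = 1686.5745
  Rural: (6464/11149)²·(1−949/6464)·9370000/949 = 2831.7076
  Suburban: (3313/11149)²·(1−137/3313)·78650000/137 = 48596.866
  → Var(ȳ_str) = 53115.148.
Var(ȳ_srs) = (1 − 1389/11149)·76400000/1389 = 48150.967.
deff = 53115.148 / 48150.967 = 1.1031.

1.1031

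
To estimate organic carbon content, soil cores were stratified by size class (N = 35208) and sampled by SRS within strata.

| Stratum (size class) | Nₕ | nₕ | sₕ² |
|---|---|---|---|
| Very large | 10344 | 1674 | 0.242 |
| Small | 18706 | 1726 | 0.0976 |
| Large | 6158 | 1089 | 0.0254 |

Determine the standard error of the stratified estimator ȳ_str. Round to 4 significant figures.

Var(ȳ_str) = Σₕ Wₕ²(1 − fₕ)sₕ²/nₕ with Wₕ = Nₕ/N, N = 35208.
Very large: Wₕ = 0.29379686; term = 0.29379686²·(1 − 0.16183295)·0.242/1674 = 1.0458871 × 10^-5.
Small: Wₕ = 0.53129970; term = 0.53129970²·(1 − 0.09226986)·0.0976/1726 = 1.4489217 × 10^-5.
Large: Wₕ = 0.17490343; term = 0.17490343²·(1 − 0.17684313)·0.0254/1089 = 5.8733394 × 10^-7.
Sum = 2.5535422 × 10^-5.
SE = √(2.5535422 × 10^-5) = 0.005053.

0.005053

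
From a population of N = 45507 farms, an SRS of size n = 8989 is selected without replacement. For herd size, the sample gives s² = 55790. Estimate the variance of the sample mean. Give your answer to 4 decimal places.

Under SRS without replacement, Var(ȳ) = (1 − f)·s²/n with f = n/N = 8989/45507 = 0.19753005.
Var(ȳ) = (1 − 0.19753005)·55790/8989 = 0.80246995·6.2064746 = 4.9805093.

4.9805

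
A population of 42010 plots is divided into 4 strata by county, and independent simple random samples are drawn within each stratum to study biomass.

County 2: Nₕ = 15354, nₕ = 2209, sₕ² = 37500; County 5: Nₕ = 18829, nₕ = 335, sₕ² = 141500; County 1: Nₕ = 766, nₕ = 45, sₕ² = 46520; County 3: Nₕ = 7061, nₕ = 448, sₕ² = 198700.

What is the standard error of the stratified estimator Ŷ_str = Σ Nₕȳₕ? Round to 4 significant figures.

414500

Var(Ŷ_str) = Σₕ Nₕ²(1 − fₕ)sₕ²/nₕ.
County 2: 15354²·(1 − 2209/15354)·37500/2209 = 3.4262392 × 10^9.
County 5: 18829²·(1 − 335/18829)·141500/335 = 1.4708546 × 10^11.
County 1: 766²·(1 − 45/766)·46520/45 = 5.7094099 × 10^8.
County 3: 7061²·(1 − 448/7061)·198700/448 = 2.0710214 × 10^10.
Sum = 1.7179285 × 10^11.
SE = √(1.7179285 × 10^11) = 414500.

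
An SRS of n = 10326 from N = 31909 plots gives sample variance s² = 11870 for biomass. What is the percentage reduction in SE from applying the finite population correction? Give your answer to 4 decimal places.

17.7569

f = n/N = 10326/31909 = 0.32360776.
SE_no-fpc = √(s²/n) = 1.0721593; SE_fpc = √((1−f)s²/n) = 0.88177668.
Ratio = √(1−f) = 0.82243069. Reduction = 100·(1 − 0.82243069) = 17.7569%.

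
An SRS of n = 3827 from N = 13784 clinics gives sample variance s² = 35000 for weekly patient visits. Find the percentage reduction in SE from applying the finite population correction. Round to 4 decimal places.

f = n/N = 3827/13784 = 0.27764074.
SE_no-fpc = √(s²/n) = 3.0241602; SE_fpc = √((1−f)s²/n) = 2.5702858.
Ratio = √(1−f) = 0.84991721. Reduction = 100·(1 − 0.84991721) = 15.0083%.

15.0083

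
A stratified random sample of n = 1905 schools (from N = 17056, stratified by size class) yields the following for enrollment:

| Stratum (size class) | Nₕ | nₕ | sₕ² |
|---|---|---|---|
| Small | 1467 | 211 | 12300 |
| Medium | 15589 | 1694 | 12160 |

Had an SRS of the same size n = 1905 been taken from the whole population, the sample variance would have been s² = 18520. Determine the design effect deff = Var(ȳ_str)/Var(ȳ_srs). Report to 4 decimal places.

0.6617

Var(ȳ_str) = Σ Wₕ²(1−fₕ)sₕ²/nₕ with Wₕ = Nₕ/17056:
  Small: (1467/17056)²·(1−211/1467)·12300/211 = 0.36922239
  Medium: (15589/17056)²·(1−1694/15589)·12160/1694 = 5.3449371
  → Var(ȳ_str) = 5.7141595.
Var(ȳ_srs) = (1 − 1905/17056)·18520/1905 = 8.6359499.
deff = 5.7141595 / 8.6359499 = 0.6617.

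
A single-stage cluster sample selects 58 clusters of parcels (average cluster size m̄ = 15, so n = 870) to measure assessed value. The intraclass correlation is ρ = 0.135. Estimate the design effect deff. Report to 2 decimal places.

2.89

deff = 1 + (15 − 1)·0.135 = 1 + 1.89 = 2.89.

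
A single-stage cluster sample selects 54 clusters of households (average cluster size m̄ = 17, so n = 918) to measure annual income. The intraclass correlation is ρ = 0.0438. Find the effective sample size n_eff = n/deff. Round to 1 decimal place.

539.7

deff = 1 + (17 − 1)·0.0438 = 1 + 0.7008 = 1.7008.
n_eff = 918 / 1.7008 = 539.7.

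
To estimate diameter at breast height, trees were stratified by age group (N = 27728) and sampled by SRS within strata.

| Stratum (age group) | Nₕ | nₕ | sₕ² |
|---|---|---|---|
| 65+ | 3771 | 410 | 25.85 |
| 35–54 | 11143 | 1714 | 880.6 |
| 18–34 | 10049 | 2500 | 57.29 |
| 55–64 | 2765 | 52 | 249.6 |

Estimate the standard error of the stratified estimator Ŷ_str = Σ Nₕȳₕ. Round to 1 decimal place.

Var(Ŷ_str) = Σₕ Nₕ²(1 − fₕ)sₕ²/nₕ.
65+: 3771²·(1 − 410/3771)·25.85/410 = 799101.11.
35–54: 11143²·(1 − 1714/11143)·880.6/1714 = 5.3980342 × 10^7.
18–34: 10049²·(1 − 2500/10049)·57.29/2500 = 1.7384055 × 10^6.
55–64: 2765²·(1 − 52/2765)·249.6/52 = 3.6006936 × 10^7.
Sum = 9.2524785 × 10^7.
SE = √(9.2524785 × 10^7) = 9619.0.

9619.0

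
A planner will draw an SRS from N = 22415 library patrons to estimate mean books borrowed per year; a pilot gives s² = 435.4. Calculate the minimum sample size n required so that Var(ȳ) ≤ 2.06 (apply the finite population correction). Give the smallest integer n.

Without fpc, n₀ = s²/D = 435.4/2.06 = 211.3592.
With fpc, (1 − n/N)·s²/n ≤ D requires n ≥ n₀/(1 + n₀/N) = 211.3592/(1 + 211.3592/22415) = 209.3848.
Rounding up, n = 210.

210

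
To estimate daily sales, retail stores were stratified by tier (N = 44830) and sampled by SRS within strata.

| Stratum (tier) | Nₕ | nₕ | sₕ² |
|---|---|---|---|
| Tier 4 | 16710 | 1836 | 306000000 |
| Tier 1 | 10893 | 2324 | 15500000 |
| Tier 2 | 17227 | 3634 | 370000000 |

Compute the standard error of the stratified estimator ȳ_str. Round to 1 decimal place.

181.1

Var(ȳ_str) = Σₕ Wₕ²(1 − fₕ)sₕ²/nₕ with Wₕ = Nₕ/N, N = 44830.
Tier 4: Wₕ = 0.37274147; term = 0.37274147²·(1 − 0.10987433)·306000000/1836 = 20611.78.
Tier 1: Wₕ = 0.24298461; term = 0.24298461²·(1 − 0.21334802)·15500000/2324 = 309.76742.
Tier 2: Wₕ = 0.38427392; term = 0.38427392²·(1 − 0.21094793)·370000000/3634 = 11863.267.
Sum = 32784.814.
SE = √(32784.814) = 181.1.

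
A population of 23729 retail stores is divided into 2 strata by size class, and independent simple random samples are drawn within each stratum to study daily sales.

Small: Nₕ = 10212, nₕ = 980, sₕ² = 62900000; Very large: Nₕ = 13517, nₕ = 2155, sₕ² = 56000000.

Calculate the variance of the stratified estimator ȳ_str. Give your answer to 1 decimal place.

Var(ȳ_str) = Σₕ Wₕ²(1 − fₕ)sₕ²/nₕ with Wₕ = Nₕ/N, N = 23729.
Small: Wₕ = 0.43035948; term = 0.43035948²·(1 − 0.09596553)·62900000/980 = 10746.63.
Very large: Wₕ = 0.56964052; term = 0.56964052²·(1 − 0.15942887)·56000000/2155 = 7087.8902.
Sum = 17834.52.

17834.5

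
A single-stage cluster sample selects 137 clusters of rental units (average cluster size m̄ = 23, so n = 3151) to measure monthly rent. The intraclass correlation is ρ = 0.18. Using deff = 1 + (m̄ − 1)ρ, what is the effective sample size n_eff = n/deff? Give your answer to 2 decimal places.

deff = 1 + (23 − 1)·0.18 = 1 + 3.96 = 4.96.
n_eff = 3151 / 4.96 = 635.28.

635.28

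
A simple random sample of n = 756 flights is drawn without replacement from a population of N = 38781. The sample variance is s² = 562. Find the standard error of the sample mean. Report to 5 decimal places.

0.85375

Under SRS without replacement, Var(ȳ) = (1 − f)·s²/n with f = n/N = 756/38781 = 0.01949408.
Var(ȳ) = (1 − 0.01949408)·562/756 = 0.98050592·0.74338624 = 0.72889461.
SE(ȳ) = √(0.72889461) = 0.85375.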